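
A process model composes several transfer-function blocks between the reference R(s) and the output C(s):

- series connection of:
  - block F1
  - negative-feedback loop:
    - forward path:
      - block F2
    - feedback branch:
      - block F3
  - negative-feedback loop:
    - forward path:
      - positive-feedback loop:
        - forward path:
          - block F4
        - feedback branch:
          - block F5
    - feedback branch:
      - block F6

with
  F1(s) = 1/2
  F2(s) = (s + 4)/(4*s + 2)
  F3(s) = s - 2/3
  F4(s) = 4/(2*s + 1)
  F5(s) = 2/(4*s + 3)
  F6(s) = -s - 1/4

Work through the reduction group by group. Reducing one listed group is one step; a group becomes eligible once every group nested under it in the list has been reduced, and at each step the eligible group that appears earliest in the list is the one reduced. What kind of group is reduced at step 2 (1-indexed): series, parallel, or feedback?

(1) feedback reduction of F2, F3
(2) reduce the feedback loop with forward F4 and return F5
(3) feedback reduction of [F4/(1-F4*F5)], F6
(4) combine F1, [F2/(1+F2*F3)], [[F4/(1-F4*F5)]/(1+[F4/(1-F4*F5)]*F6)] in series
At step 2 the group reduced is feedback.

Answer: feedback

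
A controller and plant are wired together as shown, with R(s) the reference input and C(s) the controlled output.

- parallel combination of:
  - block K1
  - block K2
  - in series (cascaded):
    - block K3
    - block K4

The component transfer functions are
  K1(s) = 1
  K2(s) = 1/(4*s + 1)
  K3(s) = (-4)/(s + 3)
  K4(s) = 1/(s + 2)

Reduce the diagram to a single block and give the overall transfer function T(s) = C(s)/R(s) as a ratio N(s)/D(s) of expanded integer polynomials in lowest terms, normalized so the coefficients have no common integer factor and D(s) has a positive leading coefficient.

Step 1: series reduction of K3, K4 gives (-4)/(s^2 + 5*s + 6)
Step 2: reduce the parallel group K1, K2, (K3*K4) - this is the overall T(s), already in the required normalized form

Hence the answer: (4*s^3 + 22*s^2 + 18*s + 8)/(4*s^3 + 21*s^2 + 29*s + 6)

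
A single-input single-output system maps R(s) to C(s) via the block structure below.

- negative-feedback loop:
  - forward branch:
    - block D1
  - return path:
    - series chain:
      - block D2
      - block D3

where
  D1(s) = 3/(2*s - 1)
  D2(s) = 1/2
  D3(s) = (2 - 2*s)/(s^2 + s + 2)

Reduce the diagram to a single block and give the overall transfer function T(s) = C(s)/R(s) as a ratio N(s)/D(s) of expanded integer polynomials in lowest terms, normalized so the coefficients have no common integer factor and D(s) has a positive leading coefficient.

[1] multiply D2, D3 (series), giving (1 - s)/(s^2 + s + 2)
[2] feedback reduction of D1, (D2*D3), giving the overall T(s)

Final answer: (3*s^2 + 3*s + 6)/(2*s^3 + s^2 + 1)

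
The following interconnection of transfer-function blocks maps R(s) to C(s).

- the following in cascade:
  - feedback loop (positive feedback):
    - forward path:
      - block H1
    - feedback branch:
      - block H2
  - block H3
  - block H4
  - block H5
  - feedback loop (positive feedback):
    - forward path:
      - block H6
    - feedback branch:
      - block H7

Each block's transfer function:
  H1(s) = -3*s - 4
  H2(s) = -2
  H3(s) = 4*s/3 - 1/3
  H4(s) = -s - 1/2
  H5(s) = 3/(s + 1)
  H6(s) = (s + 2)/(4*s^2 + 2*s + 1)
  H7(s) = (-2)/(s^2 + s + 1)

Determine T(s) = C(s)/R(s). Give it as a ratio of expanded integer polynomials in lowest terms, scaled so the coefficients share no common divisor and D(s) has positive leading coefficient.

First reduce the diagram to T(s).

1. apply the feedback formula to H1, H2; result (3*s + 4)/(6*s + 7)
2. apply the feedback formula to H6, H7; result (s^3 + 3*s^2 + 3*s + 2)/(4*s^4 + 6*s^3 + 7*s^2 + 5*s + 5)
3. multiply [H1/(1-H1*H2)], H3, H4, H5, [H6/(1-H6*H7)] (series), which is the overall transfer function T(s) = C(s)/R(s) in lowest terms

Answer: (-24*s^6 - 110*s^5 - 191*s^4 - 173*s^3 - 79*s^2 + 2*s + 8)/(48*s^6 + 176*s^5 + 296*s^4 + 326*s^3 + 288*s^2 + 200*s + 70)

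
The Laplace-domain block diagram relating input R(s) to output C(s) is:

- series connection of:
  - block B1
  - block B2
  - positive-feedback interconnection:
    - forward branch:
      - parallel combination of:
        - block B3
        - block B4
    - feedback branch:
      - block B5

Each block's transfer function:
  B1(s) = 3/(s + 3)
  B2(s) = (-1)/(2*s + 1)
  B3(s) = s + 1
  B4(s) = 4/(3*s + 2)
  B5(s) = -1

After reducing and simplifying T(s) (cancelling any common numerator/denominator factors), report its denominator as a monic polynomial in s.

The answer is s^4 + 37*s^3/6 + 27*s^2/2 + 40*s/3 + 4.

Reasoning:
(1) sum the parallel branches B3, B4; result (3*s^2 + 5*s + 6)/(3*s + 2)
(2) reduce the feedback loop with forward (B3+B4) and return B5; result (3*s^2 + 5*s + 6)/(3*s^2 + 8*s + 8)
(3) multiply B1, B2, [(B3+B4)/(1-(B3+B4)*B5)] (series); result (-9*s^2 - 15*s - 18)/(6*s^4 + 37*s^3 + 81*s^2 + 80*s + 24)
The result of step 3 is T(s) in lowest terms. Its denominator has leading coefficient 6; dividing the denominator through by 6 makes it monic.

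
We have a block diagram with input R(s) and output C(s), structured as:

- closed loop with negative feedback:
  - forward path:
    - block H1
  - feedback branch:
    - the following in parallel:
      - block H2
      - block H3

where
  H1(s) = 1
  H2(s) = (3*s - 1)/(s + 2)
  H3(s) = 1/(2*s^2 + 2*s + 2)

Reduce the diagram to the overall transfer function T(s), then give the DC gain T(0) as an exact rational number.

The answer is 1.

Reasoning:
1. reduce the parallel group H2, H3, giving (6*s^3 + 4*s^2 + 5*s)/(2*s^3 + 6*s^2 + 6*s + 4)
2. apply the feedback formula to H1, (H2+H3), giving (2*s^3 + 6*s^2 + 6*s + 4)/(8*s^3 + 10*s^2 + 11*s + 4)
Step 2 gives the overall T(s). Then T(0) = 4/4 = 1.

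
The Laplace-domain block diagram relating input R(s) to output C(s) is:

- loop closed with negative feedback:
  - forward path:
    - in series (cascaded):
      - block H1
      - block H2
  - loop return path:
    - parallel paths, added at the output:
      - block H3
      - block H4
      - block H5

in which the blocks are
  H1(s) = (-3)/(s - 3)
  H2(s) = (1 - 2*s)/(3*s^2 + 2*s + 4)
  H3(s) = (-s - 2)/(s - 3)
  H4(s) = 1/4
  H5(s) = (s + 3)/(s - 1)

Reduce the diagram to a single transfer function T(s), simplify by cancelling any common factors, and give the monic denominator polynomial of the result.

1. multiply H1, H2 (series) = (6*s - 3)/(3*s^3 - 7*s^2 - 2*s - 12)
2. reduce the parallel group H3, H4, H5 = (s^2 - 8*s - 25)/(4*s^2 - 16*s + 12)
3. collapse the loop ((H1*H2) forward, (H3+H4+H5) return) = (24*s^3 - 108*s^2 + 120*s - 36)/(12*s^5 - 76*s^4 + 146*s^3 - 151*s^2 + 42*s - 69)
The result of step 3 is T(s) in lowest terms. Its denominator has leading coefficient 12; dividing the denominator through by 12 makes it monic.

Hence the answer: s^5 - 19*s^4/3 + 73*s^3/6 - 151*s^2/12 + 7*s/2 - 23/4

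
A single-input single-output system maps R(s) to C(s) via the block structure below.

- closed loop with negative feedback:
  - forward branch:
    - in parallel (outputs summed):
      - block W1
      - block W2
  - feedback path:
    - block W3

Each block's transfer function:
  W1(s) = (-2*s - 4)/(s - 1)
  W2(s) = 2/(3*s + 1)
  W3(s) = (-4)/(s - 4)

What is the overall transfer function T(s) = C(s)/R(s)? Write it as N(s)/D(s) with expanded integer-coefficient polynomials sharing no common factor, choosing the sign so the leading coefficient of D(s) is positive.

1. add W1, W2 (parallel) gives (-6*s^2 - 12*s - 6)/(3*s^2 - 2*s - 1)
2. reduce the feedback loop with forward (W1+W2) and return W3 - this is the overall T(s), already in the required normalized form

Final answer: (-6*s^3 + 12*s^2 + 42*s + 24)/(3*s^3 + 10*s^2 + 55*s + 28)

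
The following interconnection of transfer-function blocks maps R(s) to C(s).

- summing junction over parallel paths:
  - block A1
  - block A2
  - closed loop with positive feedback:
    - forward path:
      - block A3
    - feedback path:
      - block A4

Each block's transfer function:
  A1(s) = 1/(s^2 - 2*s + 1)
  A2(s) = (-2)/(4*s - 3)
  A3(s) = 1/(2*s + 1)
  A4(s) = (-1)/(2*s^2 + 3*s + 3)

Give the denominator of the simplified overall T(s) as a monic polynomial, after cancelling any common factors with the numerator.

Answer: s^6 - 3*s^5/4 - 3*s^4/4 - 15*s^3/16 + 11*s^2/8 + 13*s/16 - 3/4

Working:
(1) collapse the loop (A3 forward, A4 return) -> (2*s^2 + 3*s + 3)/(4*s^3 + 8*s^2 + 9*s + 4)
(2) add A1, A2, [A3/(1-A3*A4)] (parallel) -> (6*s^4 + 25*s^3 + 15*s^2 + 8*s - 29)/(16*s^6 - 12*s^5 - 12*s^4 - 15*s^3 + 22*s^2 + 13*s - 12)
That last expression is T(s), already simplified. Scaling its denominator by 1/16 (the reciprocal of the leading coefficient) yields the monic denominator.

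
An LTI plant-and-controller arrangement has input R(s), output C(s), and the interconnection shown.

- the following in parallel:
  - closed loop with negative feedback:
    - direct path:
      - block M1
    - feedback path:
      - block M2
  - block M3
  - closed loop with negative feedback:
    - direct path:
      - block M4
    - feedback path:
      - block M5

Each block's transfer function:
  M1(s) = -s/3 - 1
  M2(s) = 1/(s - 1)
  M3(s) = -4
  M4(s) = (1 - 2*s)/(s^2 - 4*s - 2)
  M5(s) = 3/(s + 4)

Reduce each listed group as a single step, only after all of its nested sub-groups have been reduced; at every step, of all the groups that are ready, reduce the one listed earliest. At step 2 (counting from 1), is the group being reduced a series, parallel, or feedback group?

Step 1 - feedback reduction of M1, M2
Step 2 - apply the feedback formula to M4, M5
Step 3 - add [M1/(1+M1*M2)], M3, [M4/(1+M4*M5)] (parallel)
Step 2: feedback.

Answer: feedback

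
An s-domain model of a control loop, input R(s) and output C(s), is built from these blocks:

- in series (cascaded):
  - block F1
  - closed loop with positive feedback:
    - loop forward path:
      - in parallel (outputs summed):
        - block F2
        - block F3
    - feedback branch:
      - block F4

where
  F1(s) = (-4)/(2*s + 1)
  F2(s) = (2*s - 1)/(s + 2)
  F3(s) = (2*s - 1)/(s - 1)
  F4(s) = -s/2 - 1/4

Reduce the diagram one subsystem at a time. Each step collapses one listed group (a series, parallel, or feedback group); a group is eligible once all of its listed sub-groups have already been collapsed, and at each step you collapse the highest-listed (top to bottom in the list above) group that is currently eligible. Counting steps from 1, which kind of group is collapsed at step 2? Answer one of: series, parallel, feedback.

Step 1: combine F2, F3 in parallel
Step 2: collapse the loop ((F2+F3) forward, F4 return)
Step 3: cascade F1, [(F2+F3)/(1-(F2+F3)*F4)]
Step 2 collapses a feedback group.

Final answer: feedback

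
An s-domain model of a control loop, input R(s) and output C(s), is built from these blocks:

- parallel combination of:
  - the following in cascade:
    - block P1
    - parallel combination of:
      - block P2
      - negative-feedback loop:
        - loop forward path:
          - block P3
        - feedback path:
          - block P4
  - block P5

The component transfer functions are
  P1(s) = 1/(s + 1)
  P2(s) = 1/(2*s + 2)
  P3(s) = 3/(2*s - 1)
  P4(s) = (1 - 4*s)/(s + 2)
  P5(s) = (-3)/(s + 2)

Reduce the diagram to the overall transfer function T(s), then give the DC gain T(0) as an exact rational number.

(1) apply the feedback formula to P3, P4 = (3*s + 6)/(2*s^2 - 9*s + 1)
(2) reduce the parallel group P2, [P3/(1+P3*P4)] = (8*s^2 + 9*s + 13)/(4*s^3 - 14*s^2 - 16*s + 2)
(3) combine P1, (P2+[P3/(1+P3*P4)]) in series = (8*s^2 + 9*s + 13)/(4*s^4 - 10*s^3 - 30*s^2 - 14*s + 2)
(4) add (P1*(P2+[P3/(1+P3*P4)])), P5 (parallel) = (-12*s^4 + 38*s^3 + 115*s^2 + 73*s + 20)/(4*s^5 - 2*s^4 - 50*s^3 - 74*s^2 - 26*s + 4)
The step-4 result is T(s). Setting s = 0: T(0) = 20/4 = 5.

Final answer: 5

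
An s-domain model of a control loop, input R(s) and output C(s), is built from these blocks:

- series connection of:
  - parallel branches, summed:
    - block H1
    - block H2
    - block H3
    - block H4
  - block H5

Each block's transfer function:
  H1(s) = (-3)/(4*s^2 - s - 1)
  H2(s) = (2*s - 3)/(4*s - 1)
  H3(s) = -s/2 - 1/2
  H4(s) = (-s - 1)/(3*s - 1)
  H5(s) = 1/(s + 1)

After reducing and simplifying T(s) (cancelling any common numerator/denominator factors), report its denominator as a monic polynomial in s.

Answer: s^5 + s^4/6 - 41*s^3/48 + 5*s^2/48 + 5*s/48 - 1/48

Working:
Step 1. add H1, H2, H3, H4 (parallel) -> (-48*s^5 + 8*s^4 - 75*s^3 - 21*s^2 + 57*s - 13)/(96*s^4 - 80*s^3 - 2*s^2 + 12*s - 2)
Step 2. series reduction of (H1+H2+H3+H4), H5 -> (-48*s^5 + 8*s^4 - 75*s^3 - 21*s^2 + 57*s - 13)/(96*s^5 + 16*s^4 - 82*s^3 + 10*s^2 + 10*s - 2)
Step 2 gives the fully reduced T(s), with no common factor left to cancel. The denominator's leading coefficient is 96, so divide each of its coefficients by 96 to get the monic form.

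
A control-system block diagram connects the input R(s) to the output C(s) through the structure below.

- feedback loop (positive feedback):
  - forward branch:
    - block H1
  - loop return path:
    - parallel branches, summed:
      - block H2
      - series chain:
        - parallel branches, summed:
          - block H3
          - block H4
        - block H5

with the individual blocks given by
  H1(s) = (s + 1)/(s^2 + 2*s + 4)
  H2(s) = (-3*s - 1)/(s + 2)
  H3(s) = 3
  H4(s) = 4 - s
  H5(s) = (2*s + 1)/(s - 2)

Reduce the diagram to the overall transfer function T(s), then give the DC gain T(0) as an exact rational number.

First reduce the diagram to T(s).

1. reduce the parallel group H3, H4: 7 - s
2. cascade (H3+H4), H5: (-2*s^2 + 13*s + 7)/(s - 2)
3. parallel reduction of H2, ((H3+H4)*H5): (-2*s^3 + 6*s^2 + 38*s + 16)/(s^2 - 4)
4. reduce the feedback loop with forward H1 and return (H2+((H3+H4)*H5)): (s^3 + s^2 - 4*s - 4)/(3*s^4 - 2*s^3 - 44*s^2 - 62*s - 32)
That last expression is T(s); at s = 0 only the constant terms survive, so T(0) = -4/(-32) = 1/8.

Answer: 1/8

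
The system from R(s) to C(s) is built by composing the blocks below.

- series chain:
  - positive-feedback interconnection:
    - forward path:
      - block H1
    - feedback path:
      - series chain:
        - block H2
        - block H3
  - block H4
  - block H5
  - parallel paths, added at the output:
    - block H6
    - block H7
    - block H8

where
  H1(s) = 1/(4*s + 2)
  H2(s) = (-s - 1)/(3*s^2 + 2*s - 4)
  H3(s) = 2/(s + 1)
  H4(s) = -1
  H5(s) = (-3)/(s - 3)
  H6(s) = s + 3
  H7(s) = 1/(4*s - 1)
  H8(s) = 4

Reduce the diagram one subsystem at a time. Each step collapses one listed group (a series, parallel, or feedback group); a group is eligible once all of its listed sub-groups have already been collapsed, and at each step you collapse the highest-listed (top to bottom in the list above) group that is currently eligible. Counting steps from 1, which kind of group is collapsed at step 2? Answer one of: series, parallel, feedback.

Reducing step by step:

[1] cascade H2, H3
[2] feedback reduction of H1, (H2*H3)
[3] parallel reduction of H6, H7, H8
[4] combine [H1/(1-H1*(H2*H3))], H4, H5, (H6+H7+H8) in series
Step 2 collapses a feedback group.

Answer: feedback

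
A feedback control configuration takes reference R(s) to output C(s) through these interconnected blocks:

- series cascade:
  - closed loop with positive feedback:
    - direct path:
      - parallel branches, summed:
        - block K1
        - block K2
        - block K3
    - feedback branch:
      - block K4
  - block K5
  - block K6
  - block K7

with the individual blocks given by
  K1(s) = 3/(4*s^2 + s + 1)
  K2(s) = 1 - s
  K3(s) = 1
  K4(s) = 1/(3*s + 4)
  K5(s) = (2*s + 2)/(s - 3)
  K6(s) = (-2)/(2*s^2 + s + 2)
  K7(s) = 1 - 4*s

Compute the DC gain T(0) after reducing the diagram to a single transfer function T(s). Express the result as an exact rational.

Reducing step by step:

Step 1: reduce the parallel group K1, K2, K3 -> (-4*s^3 + 7*s^2 + s + 5)/(4*s^2 + s + 1)
Step 2: apply the feedback formula to (K1+K2+K3), K4 -> (-12*s^4 + 5*s^3 + 31*s^2 + 19*s + 20)/(16*s^3 + 12*s^2 + 6*s - 1)
Step 3: cascade [(K1+K2+K3)/(1-(K1+K2+K3)*K4)], K5, K6, K7 -> (-192*s^6 - 64*s^5 + 604*s^4 + 656*s^3 + 424*s^2 + 164*s - 80)/(32*s^6 - 56*s^5 - 64*s^4 - 140*s^3 - 73*s^2 - 35*s + 6)
Evaluating the step-3 result (the overall T(s)) at s = 0 gives T(0) = -80/6 = -40/3.

Answer: -40/3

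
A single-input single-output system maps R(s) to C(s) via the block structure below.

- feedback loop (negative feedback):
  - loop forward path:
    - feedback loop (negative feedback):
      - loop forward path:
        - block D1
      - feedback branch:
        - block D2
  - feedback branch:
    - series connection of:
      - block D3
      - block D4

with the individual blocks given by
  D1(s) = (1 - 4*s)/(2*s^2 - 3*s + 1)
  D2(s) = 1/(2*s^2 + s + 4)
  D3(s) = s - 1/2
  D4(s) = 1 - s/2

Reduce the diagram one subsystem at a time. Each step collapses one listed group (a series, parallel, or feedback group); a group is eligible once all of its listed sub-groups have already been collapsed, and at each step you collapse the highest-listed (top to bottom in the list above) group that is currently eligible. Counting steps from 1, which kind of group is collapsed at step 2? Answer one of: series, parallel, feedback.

Answer: series

Working:
[1] close the feedback loop around D1, D2
[2] combine D3, D4 in series
[3] close the feedback loop around [D1/(1+D1*D2)], (D3*D4)
Step 2 collapses a series group.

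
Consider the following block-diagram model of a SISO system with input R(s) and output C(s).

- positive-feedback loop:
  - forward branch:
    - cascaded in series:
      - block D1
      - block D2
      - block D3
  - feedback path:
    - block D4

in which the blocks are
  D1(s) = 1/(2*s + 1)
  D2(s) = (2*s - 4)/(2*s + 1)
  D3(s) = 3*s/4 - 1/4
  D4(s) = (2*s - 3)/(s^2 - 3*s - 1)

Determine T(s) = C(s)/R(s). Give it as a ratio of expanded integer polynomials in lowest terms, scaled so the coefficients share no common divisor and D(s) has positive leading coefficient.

[1] reduce the series chain D1, D2, D3: (3*s^2 - 7*s + 2)/(8*s^2 + 8*s + 2)
[2] apply the feedback formula to (D1*D2*D3), D4, giving the overall T(s)

Final answer: (3*s^4 - 16*s^3 + 20*s^2 + s - 2)/(8*s^4 - 22*s^3 - 7*s^2 - 39*s + 4)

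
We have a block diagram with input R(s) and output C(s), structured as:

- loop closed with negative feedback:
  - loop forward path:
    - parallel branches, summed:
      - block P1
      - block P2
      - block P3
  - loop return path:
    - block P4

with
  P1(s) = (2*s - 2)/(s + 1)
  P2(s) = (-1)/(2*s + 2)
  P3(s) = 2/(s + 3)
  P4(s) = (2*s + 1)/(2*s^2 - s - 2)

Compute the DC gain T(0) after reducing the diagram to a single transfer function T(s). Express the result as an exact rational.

[1] combine P1, P2, P3 in parallel -> (4*s^2 + 11*s - 11)/(2*s^2 + 8*s + 6)
[2] apply the feedback formula to (P1+P2+P3), P4 -> (8*s^4 + 18*s^3 - 41*s^2 - 11*s + 22)/(4*s^4 + 22*s^3 + 26*s^2 - 33*s - 23)
Step 2 gives the overall T(s). Then T(0) = 22/(-23) = -22/23.

Final answer: -22/23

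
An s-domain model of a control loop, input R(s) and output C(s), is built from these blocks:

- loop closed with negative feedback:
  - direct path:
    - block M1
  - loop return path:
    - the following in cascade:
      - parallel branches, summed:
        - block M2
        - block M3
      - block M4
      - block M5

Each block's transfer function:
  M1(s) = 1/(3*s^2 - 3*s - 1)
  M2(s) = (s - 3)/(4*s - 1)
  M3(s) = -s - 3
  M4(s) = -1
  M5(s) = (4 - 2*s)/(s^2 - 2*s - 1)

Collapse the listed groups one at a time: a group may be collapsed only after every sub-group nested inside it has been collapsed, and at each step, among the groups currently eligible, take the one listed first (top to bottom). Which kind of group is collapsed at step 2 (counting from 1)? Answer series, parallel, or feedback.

Reducing step by step:

Step 1: sum the parallel branches M2, M3
Step 2: combine (M2+M3), M4, M5 in series
Step 3: feedback reduction of M1, ((M2+M3)*M4*M5)
At step 2 the group reduced is series.

Answer: series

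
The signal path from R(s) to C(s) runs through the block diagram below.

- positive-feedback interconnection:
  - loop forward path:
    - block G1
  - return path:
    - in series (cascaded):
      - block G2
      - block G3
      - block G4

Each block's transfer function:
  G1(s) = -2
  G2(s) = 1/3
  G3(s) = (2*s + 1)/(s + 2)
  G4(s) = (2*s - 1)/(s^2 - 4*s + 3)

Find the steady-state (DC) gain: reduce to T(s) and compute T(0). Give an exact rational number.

The answer is -9/4.

Reasoning:
Step 1 - series reduction of G2, G3, G4 -> (4*s^2 - 1)/(3*s^3 - 6*s^2 - 15*s + 18)
Step 2 - feedback reduction of G1, (G2*G3*G4) -> (-6*s^3 + 12*s^2 + 30*s - 36)/(3*s^3 + 2*s^2 - 15*s + 16)
DC gain: substitute s = 0 into T(s) from step 2: T(0) = -36/16 = -9/4.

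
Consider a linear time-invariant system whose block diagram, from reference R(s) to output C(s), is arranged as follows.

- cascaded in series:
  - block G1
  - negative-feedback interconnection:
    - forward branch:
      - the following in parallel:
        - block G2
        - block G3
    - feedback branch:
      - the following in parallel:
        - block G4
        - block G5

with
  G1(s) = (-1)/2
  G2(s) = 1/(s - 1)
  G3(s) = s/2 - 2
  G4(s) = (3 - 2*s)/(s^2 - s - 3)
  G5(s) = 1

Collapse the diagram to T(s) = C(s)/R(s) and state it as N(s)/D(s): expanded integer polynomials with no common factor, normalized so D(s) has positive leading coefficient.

Answer: (-s^4 + 6*s^3 - 8*s^2 - 9*s + 18)/(2*s^4 - 12*s^3 + 34*s^2 - 44*s + 12)

Working:
[1] combine G2, G3 in parallel, giving (s^2 - 5*s + 6)/(2*s - 2)
[2] reduce the parallel group G4, G5, giving (s^2 - 3*s)/(s^2 - s - 3)
[3] collapse the loop ((G2+G3) forward, (G4+G5) return), giving (s^4 - 6*s^3 + 8*s^2 + 9*s - 18)/(s^4 - 6*s^3 + 17*s^2 - 22*s + 6)
[4] combine G1, [(G2+G3)/(1+(G2+G3)*(G4+G5))] in series - this is the overall T(s), already in the required normalized form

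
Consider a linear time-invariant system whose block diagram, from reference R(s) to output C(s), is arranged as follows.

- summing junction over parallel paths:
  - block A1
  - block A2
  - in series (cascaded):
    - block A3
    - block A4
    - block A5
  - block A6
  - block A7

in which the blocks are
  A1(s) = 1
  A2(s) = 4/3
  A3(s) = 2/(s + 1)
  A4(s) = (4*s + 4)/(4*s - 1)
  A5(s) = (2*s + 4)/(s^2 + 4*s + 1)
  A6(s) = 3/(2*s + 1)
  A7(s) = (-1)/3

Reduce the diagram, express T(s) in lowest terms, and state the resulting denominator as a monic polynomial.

The answer is s^4 + 17*s^3/4 + 15*s^2/8 - s/4 - 1/8.

Reasoning:
[1] combine A3, A4, A5 in series -> (16*s + 32)/(4*s^3 + 15*s^2 - 1)
[2] reduce the parallel group A1, A2, (A3*A4*A5), A6, A7 -> (16*s^4 + 80*s^3 + 107*s^2 + 76*s + 27)/(8*s^4 + 34*s^3 + 15*s^2 - 2*s - 1)
That last expression is T(s), already simplified. Scaling its denominator by 1/8 (the reciprocal of the leading coefficient) yields the monic denominator.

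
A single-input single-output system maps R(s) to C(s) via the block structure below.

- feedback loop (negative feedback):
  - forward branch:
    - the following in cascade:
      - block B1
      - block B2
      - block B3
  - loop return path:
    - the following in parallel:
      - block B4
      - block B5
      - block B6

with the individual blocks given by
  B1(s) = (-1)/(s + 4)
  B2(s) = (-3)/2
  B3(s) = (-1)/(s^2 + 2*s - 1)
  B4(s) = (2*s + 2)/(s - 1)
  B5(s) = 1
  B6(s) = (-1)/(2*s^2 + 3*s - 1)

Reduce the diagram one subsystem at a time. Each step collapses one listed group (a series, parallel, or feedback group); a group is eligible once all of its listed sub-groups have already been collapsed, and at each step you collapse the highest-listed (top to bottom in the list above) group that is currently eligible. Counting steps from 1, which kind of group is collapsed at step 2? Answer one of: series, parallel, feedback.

Reducing step by step:

[1] cascade B1, B2, B3
[2] add B4, B5, B6 (parallel)
[3] reduce the feedback loop with forward (B1*B2*B3) and return (B4+B5+B6)
Step 2: parallel.

Answer: parallel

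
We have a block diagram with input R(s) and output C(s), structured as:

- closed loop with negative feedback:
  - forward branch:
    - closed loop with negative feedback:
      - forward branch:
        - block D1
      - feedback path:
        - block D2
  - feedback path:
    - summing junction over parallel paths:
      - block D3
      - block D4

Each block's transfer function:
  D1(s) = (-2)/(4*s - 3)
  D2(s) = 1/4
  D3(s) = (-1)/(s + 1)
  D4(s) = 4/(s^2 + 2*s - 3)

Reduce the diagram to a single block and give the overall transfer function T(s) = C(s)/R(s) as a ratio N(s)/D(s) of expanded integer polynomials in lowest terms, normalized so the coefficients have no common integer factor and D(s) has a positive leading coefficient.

The answer is (-4*s^3 - 12*s^2 + 4*s + 12)/(8*s^4 + 17*s^3 - 25*s^2 - 25*s - 7).

Reasoning:
[1] reduce the feedback loop with forward D1 and return D2 -> (-4)/(8*s - 7)
[2] parallel reduction of D3, D4 -> (-s^2 + 2*s + 7)/(s^3 + 3*s^2 - s - 3)
[3] apply the feedback formula to [D1/(1+D1*D2)], (D3+D4), giving the overall T(s)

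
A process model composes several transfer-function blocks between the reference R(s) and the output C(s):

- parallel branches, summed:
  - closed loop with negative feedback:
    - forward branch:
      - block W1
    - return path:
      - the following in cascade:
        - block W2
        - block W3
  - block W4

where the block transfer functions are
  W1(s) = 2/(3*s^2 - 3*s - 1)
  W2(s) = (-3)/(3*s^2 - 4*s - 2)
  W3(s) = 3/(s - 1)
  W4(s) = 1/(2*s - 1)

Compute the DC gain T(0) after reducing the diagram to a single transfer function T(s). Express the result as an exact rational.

Answer: -6/5

Working:
Step 1. multiply W2, W3 (series); result (-9)/(3*s^3 - 7*s^2 + 2*s + 2)
Step 2. collapse the loop (W1 forward, (W2*W3) return); result (6*s^3 - 14*s^2 + 4*s + 4)/(9*s^5 - 30*s^4 + 24*s^3 + 7*s^2 - 8*s - 20)
Step 3. sum the parallel branches [W1/(1+W1*(W2*W3))], W4; result (9*s^5 - 18*s^4 - 10*s^3 + 29*s^2 - 4*s - 24)/(18*s^6 - 69*s^5 + 78*s^4 - 10*s^3 - 23*s^2 - 32*s + 20)
The step-3 result is T(s). Setting s = 0: T(0) = -24/20 = -6/5.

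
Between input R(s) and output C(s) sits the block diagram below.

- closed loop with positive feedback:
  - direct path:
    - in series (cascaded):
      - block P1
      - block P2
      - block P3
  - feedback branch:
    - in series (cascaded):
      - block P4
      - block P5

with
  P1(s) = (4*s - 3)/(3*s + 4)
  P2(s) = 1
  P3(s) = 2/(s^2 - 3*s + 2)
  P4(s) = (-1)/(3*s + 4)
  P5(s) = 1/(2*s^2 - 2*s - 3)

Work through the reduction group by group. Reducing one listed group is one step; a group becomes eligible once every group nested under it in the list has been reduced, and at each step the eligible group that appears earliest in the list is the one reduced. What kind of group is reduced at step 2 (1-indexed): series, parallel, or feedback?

Answer: series

Working:
1. series reduction of P1, P2, P3
2. cascade P4, P5
3. reduce the feedback loop with forward (P1*P2*P3) and return (P4*P5)
Step 2 collapses a series group.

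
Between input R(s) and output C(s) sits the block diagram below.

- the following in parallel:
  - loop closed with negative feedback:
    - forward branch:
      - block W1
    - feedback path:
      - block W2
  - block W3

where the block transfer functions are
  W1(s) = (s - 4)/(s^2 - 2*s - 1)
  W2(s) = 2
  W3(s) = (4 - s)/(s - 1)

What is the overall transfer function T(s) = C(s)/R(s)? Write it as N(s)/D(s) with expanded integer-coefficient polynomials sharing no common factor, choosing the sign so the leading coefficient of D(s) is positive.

Reducing step by step:

(1) reduce the feedback loop with forward W1 and return W2 gives (s - 4)/(s^2 - 9)
(2) parallel reduction of [W1/(1+W1*W2)], W3: this yields T(s), and no further normalization is needed

Answer: (-s^3 + 5*s^2 + 4*s - 32)/(s^3 - s^2 - 9*s + 9)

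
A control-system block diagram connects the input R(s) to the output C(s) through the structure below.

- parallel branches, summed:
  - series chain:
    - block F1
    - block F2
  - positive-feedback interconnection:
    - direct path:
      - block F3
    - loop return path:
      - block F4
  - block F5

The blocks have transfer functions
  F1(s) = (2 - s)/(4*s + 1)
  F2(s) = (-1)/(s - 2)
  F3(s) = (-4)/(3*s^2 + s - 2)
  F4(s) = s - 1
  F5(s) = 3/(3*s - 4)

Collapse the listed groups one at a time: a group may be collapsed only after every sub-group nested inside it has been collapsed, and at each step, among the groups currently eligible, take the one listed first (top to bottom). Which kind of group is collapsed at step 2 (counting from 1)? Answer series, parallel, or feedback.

Answer: feedback

Working:
(1) reduce the series chain F1, F2
(2) collapse the loop (F3 forward, F4 return)
(3) combine (F1*F2), [F3/(1-F3*F4)], F5 in parallel
Step 2: feedback.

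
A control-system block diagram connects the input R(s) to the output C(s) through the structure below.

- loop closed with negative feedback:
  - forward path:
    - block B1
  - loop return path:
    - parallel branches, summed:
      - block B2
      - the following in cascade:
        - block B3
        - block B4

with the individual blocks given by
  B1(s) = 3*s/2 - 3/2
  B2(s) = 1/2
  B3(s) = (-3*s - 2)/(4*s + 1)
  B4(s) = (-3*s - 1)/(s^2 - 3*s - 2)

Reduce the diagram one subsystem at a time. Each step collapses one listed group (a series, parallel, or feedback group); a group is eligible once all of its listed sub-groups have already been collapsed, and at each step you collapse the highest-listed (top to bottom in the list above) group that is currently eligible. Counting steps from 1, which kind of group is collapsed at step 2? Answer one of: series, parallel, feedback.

Answer: parallel

Working:
(1) reduce the series chain B3, B4
(2) parallel reduction of B2, (B3*B4)
(3) collapse the loop (B1 forward, (B2+(B3*B4)) return)
Step 2 collapses a parallel group.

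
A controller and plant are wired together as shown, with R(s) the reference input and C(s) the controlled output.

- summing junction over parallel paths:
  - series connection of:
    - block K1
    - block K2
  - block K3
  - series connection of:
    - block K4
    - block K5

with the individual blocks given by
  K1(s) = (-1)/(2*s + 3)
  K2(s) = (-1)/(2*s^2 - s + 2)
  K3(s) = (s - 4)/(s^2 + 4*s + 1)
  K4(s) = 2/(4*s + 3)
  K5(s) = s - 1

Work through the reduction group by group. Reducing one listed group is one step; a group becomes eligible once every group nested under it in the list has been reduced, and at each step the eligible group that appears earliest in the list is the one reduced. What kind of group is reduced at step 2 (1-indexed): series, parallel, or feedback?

[1] cascade K1, K2
[2] multiply K4, K5 (series)
[3] add (K1*K2), K3, (K4*K5) (parallel)
At step 2 the group reduced is series.

Answer: series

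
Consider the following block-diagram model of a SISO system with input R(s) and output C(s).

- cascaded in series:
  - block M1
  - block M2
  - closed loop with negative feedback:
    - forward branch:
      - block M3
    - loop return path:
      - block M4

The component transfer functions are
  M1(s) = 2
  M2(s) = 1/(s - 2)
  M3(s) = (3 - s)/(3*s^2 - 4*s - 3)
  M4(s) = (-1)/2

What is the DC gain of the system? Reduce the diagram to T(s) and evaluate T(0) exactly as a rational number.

First reduce the diagram to T(s).

1. reduce the feedback loop with forward M3 and return M4 = (6 - 2*s)/(6*s^2 - 7*s - 9)
2. series reduction of M1, M2, [M3/(1+M3*M4)] = (12 - 4*s)/(6*s^3 - 19*s^2 + 5*s + 18)
DC gain: substitute s = 0 into T(s) from step 2: T(0) = 12/18 = 2/3.

Answer: 2/3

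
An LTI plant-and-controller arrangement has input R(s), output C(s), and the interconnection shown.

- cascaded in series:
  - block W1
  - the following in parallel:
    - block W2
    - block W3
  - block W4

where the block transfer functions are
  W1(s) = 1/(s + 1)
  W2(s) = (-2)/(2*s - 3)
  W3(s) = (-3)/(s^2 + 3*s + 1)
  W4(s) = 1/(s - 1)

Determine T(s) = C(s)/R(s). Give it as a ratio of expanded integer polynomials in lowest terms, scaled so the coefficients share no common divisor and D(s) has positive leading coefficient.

First reduce the diagram to T(s).

Step 1. parallel reduction of W2, W3; result (-2*s^2 - 12*s + 7)/(2*s^3 + 3*s^2 - 7*s - 3)
Step 2. combine W1, (W2+W3), W4 in series, which is the overall transfer function T(s) = C(s)/R(s) in lowest terms

Answer: (-2*s^2 - 12*s + 7)/(2*s^5 + 3*s^4 - 9*s^3 - 6*s^2 + 7*s + 3)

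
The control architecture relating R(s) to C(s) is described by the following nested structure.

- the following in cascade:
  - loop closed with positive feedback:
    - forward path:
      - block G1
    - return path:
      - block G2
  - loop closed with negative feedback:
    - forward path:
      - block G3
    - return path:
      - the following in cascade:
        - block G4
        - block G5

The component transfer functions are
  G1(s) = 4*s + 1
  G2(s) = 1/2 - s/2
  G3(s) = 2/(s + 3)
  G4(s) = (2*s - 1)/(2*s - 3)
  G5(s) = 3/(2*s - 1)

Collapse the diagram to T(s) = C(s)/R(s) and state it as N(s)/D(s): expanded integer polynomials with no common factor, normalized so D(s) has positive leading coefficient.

First reduce the diagram to T(s).

Step 1 - apply the feedback formula to G1, G2: (8*s + 2)/(4*s^2 - 3*s + 1)
Step 2 - multiply G4, G5 (series): 3/(2*s - 3)
Step 3 - reduce the feedback loop with forward G3 and return (G4*G5): (4*s - 6)/(2*s^2 + 3*s - 3)
Step 4 - cascade [G1/(1-G1*G2)], [G3/(1+G3*(G4*G5))], which is the overall transfer function T(s) = C(s)/R(s) in lowest terms

Answer: (32*s^2 - 40*s - 12)/(8*s^4 + 6*s^3 - 19*s^2 + 12*s - 3)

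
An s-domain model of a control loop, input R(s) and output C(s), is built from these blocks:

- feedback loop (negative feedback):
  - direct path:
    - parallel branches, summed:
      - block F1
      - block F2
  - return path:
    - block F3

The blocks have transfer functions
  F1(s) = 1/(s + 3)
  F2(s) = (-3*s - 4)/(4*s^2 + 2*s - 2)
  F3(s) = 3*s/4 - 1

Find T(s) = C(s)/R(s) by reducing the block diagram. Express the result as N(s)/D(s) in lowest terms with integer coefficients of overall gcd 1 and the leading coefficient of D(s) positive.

Answer: (4*s^2 - 44*s - 56)/(19*s^3 + 19*s^2 + 18*s + 32)

Working:
Step 1: parallel reduction of F1, F2 = (s^2 - 11*s - 14)/(4*s^3 + 14*s^2 + 4*s - 6)
Step 2: collapse the loop ((F1+F2) forward, F3 return), which is the overall transfer function T(s) = C(s)/R(s) in lowest terms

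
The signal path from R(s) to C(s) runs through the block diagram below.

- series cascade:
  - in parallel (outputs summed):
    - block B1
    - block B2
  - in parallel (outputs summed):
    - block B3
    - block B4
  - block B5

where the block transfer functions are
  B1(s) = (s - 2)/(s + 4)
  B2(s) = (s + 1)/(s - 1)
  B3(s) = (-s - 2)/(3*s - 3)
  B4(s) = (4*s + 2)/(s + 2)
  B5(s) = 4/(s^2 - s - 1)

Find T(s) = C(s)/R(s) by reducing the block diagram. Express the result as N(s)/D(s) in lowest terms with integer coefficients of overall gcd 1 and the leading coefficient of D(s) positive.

Step 1 - sum the parallel branches B1, B2: (2*s^2 + 2*s + 6)/(s^2 + 3*s - 4)
Step 2 - reduce the parallel group B3, B4: (11*s^2 - 10*s - 10)/(3*s^2 + 3*s - 6)
Step 3 - series reduction of (B1+B2), (B3+B4), B5; the result is T(s) itself (integer coefficients, no common factor, positive leading denominator coefficient)

Answer: (88*s^4 + 8*s^3 + 104*s^2 - 320*s - 240)/(3*s^6 + 9*s^5 - 24*s^4 - 33*s^3 + 63*s^2 + 6*s - 24)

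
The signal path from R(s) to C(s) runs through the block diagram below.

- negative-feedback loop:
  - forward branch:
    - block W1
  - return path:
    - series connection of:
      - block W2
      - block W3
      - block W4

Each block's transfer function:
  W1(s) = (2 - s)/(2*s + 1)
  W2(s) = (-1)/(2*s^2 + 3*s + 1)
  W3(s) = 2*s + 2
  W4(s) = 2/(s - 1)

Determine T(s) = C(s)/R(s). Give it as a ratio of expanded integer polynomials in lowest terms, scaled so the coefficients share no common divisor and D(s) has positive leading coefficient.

Step 1 - series reduction of W2, W3, W4: (-4)/(2*s^2 - s - 1)
Step 2 - collapse the loop (W1 forward, (W2*W3*W4) return), giving the overall T(s)

Answer: (-2*s^3 + 5*s^2 - s - 2)/(4*s^3 + s - 9)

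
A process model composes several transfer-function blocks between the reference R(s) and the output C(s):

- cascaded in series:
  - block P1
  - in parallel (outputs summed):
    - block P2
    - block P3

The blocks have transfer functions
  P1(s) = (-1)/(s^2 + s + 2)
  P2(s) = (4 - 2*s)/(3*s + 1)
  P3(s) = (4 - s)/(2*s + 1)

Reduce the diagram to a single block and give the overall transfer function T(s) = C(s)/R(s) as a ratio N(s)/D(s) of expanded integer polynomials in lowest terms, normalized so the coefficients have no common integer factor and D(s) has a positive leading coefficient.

1. parallel reduction of P2, P3 = (-7*s^2 + 17*s + 8)/(6*s^2 + 5*s + 1)
2. reduce the series chain P1, (P2+P3), giving the overall T(s)

Therefore the answer is (7*s^2 - 17*s - 8)/(6*s^4 + 11*s^3 + 18*s^2 + 11*s + 2).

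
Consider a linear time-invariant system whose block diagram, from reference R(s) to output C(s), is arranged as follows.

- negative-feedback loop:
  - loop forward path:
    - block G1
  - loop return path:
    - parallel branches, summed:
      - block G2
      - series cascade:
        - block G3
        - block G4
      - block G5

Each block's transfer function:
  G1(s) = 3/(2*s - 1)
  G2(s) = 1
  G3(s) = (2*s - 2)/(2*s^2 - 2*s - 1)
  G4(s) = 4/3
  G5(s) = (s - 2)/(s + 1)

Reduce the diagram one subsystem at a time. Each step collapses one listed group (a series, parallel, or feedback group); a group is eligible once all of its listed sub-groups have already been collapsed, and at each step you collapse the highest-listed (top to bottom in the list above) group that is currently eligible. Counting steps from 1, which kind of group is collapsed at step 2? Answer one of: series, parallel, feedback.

Step 1: multiply G3, G4 (series)
Step 2: combine G2, (G3*G4), G5 in parallel
Step 3: reduce the feedback loop with forward G1 and return (G2+(G3*G4)+G5)
At step 2 the group reduced is parallel.

Hence the answer: parallel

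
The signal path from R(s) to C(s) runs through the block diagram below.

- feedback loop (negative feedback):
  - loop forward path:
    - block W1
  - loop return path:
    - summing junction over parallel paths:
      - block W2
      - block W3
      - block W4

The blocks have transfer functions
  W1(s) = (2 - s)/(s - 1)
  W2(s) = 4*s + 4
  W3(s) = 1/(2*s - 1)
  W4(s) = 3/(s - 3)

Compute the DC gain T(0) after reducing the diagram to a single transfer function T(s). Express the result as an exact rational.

Answer: 2/3

Working:
(1) combine W2, W3, W4 in parallel; result (8*s^3 - 20*s^2 - 9*s + 6)/(2*s^2 - 7*s + 3)
(2) reduce the feedback loop with forward W1 and return (W2+W3+W4); result (2*s^3 - 11*s^2 + 17*s - 6)/(8*s^4 - 38*s^3 + 40*s^2 + 14*s - 9)
That last expression is T(s); at s = 0 only the constant terms survive, so T(0) = -6/(-9) = 2/3.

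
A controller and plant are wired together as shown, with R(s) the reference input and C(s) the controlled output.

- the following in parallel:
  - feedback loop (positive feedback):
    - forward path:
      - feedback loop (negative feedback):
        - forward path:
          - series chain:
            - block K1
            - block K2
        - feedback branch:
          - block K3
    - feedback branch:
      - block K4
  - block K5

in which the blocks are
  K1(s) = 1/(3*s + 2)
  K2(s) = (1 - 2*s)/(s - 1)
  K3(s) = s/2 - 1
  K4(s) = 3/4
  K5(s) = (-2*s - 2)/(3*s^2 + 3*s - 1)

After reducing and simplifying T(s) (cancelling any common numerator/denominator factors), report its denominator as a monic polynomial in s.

Step 1. cascade K1, K2; result (1 - 2*s)/(3*s^2 - s - 2)
Step 2. close the feedback loop around (K1*K2), K3; result (2 - 4*s)/(4*s^2 + 3*s - 6)
Step 3. apply the feedback formula to [(K1*K2)/(1+(K1*K2)*K3)], K4; result (4 - 8*s)/(8*s^2 + 12*s - 15)
Step 4. reduce the parallel group [[(K1*K2)/(1+(K1*K2)*K3)]/(1-[(K1*K2)/(1+(K1*K2)*K3)]*K4)], K5; result (-40*s^3 - 52*s^2 + 26*s + 26)/(24*s^4 + 60*s^3 - 17*s^2 - 57*s + 15)
The result of step 4 is T(s) in lowest terms. Its denominator has leading coefficient 24; dividing the denominator through by 24 makes it monic.

Answer: s^4 + 5*s^3/2 - 17*s^2/24 - 19*s/8 + 5/8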